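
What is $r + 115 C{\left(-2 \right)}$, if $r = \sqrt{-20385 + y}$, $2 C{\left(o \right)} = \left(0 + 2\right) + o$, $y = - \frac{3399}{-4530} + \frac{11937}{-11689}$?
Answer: $\frac{i \sqrt{6350751196522689370}}{17650390} \approx 142.78 i$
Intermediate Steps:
$y = - \frac{4781233}{17650390}$ ($y = \left(-3399\right) \left(- \frac{1}{4530}\right) + 11937 \left(- \frac{1}{11689}\right) = \frac{1133}{1510} - \frac{11937}{11689} = - \frac{4781233}{17650390} \approx -0.27089$)
$C{\left(o \right)} = 1 + \frac{o}{2}$ ($C{\left(o \right)} = \frac{\left(0 + 2\right) + o}{2} = \frac{2 + o}{2} = 1 + \frac{o}{2}$)
$r = \frac{i \sqrt{6350751196522689370}}{17650390}$ ($r = \sqrt{-20385 - \frac{4781233}{17650390}} = \sqrt{- \frac{359807981383}{17650390}} = \frac{i \sqrt{6350751196522689370}}{17650390} \approx 142.78 i$)
$r + 115 C{\left(-2 \right)} = \frac{i \sqrt{6350751196522689370}}{17650390} + 115 \left(1 + \frac{1}{2} \left(-2\right)\right) = \frac{i \sqrt{6350751196522689370}}{17650390} + 115 \left(1 - 1\right) = \frac{i \sqrt{6350751196522689370}}{17650390} + 115 \cdot 0 = \frac{i \sqrt{6350751196522689370}}{17650390} + 0 = \frac{i \sqrt{6350751196522689370}}{17650390}$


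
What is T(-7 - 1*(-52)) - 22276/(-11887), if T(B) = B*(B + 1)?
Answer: 24628366/11887 ≈ 2071.9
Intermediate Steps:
T(B) = B*(1 + B)
T(-7 - 1*(-52)) - 22276/(-11887) = (-7 - 1*(-52))*(1 + (-7 - 1*(-52))) - 22276/(-11887) = (-7 + 52)*(1 + (-7 + 52)) - 22276*(-1)/11887 = 45*(1 + 45) - 1*(-22276/11887) = 45*46 + 22276/11887 = 2070 + 22276/11887 = 24628366/11887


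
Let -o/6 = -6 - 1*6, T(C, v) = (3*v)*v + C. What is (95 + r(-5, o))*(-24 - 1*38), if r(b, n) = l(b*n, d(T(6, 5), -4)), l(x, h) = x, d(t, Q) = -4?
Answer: 16430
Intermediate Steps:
T(C, v) = C + 3*v² (T(C, v) = 3*v² + C = C + 3*v²)
o = 72 (o = -6*(-6 - 1*6) = -6*(-6 - 6) = -6*(-12) = 72)
r(b, n) = b*n
(95 + r(-5, o))*(-24 - 1*38) = (95 - 5*72)*(-24 - 1*38) = (95 - 360)*(-24 - 38) = -265*(-62) = 16430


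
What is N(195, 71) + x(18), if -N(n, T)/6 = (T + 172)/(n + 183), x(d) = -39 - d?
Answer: -426/7 ≈ -60.857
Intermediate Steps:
N(n, T) = -6*(172 + T)/(183 + n) (N(n, T) = -6*(T + 172)/(n + 183) = -6*(172 + T)/(183 + n))
N(195, 71) + x(18) = 6*(-172 - 1*71)/(183 + 195) + (-39 - 1*18) = 6*(-172 - 71)/378 + (-39 - 18) = 6*(1/378)*(-243) - 57 = -27/7 - 57 = -426/7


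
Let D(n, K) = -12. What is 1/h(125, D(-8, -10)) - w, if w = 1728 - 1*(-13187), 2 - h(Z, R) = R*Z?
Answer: -22402329/1502 ≈ -14915.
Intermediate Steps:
h(Z, R) = 2 - R*Z
w = 14915 (w = 1728 + 13187 = 14915)
1/h(125, D(-8, -10)) - w = 1/(2 - 1*(-12)*125) - 1*14915 = 1/(2 + 1500) - 14915 = 1/1502 - 14915 = -22402329/1502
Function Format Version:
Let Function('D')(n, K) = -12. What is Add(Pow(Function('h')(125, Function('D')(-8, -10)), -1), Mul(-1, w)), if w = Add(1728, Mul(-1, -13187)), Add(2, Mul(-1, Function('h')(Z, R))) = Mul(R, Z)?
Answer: Rational(-22402329, 1502) ≈ -14915.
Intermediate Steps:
Function('h')(Z, R) = Add(2, Mul(-1, R, Z)) (Function('h')(Z, R) = Add(2, Mul(-1, Mul(R, Z))) = Add(2, Mul(-1, R, Z)))
w = 14915 (w = Add(1728, 13187) = 14915)
Add(Pow(Function('h')(125, Function('D')(-8, -10)), -1), Mul(-1, w)) = Add(Pow(Add(2, Mul(-1, -12, 125)), -1), Mul(-1, 14915)) = Add(Pow(Add(2, 1500), -1), -14915) = Add(Pow(1502, -1), -14915) = Add(Rational(1, 1502), -14915) = Rational(-22402329, 1502)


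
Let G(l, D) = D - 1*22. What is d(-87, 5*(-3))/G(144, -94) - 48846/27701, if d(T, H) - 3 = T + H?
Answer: -2923737/3213316 ≈ -0.90988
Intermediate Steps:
G(l, D) = -22 + D (G(l, D) = D - 22 = -22 + D)
d(T, H) = 3 + H + T (d(T, H) = 3 + (T + H) = 3 + (H + T) = 3 + H + T)
d(-87, 5*(-3))/G(144, -94) - 48846/27701 = (3 + 5*(-3) - 87)/(-22 - 94) - 48846/27701 = (3 - 15 - 87)/(-116) - 48846*1/27701 = -99*(-1/116) - 48846/27701 = 99/116 - 48846/27701 = -2923737/3213316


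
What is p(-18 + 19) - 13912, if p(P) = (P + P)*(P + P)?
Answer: -13908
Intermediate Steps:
p(P) = 4*P² (p(P) = (2*P)*(2*P) = 4*P²)
p(-18 + 19) - 13912 = 4*(-18 + 19)² - 13912 = 4*1² - 13912 = 4*1 - 13912 = 4 - 13912 = -13908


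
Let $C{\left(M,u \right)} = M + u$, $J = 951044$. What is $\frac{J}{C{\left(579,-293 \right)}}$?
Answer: $\frac{475522}{143} \approx 3325.3$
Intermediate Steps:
$\frac{J}{C{\left(579,-293 \right)}} = \frac{951044}{579 - 293} = \frac{951044}{286} = 951044 \cdot \frac{1}{286} = \frac{475522}{143}$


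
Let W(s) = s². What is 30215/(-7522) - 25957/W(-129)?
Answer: -698056369/125173602 ≈ -5.5767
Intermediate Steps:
30215/(-7522) - 25957/W(-129) = 30215/(-7522) - 25957/((-129)²) = 30215*(-1/7522) - 25957/16641 = -30215/7522 - 25957*1/16641 = -30215/7522 - 25957/16641 = -698056369/125173602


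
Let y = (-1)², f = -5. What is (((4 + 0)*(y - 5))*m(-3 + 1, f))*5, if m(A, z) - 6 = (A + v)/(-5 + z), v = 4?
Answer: -464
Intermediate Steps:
m(A, z) = 6 + (4 + A)/(-5 + z) (m(A, z) = 6 + (A + 4)/(-5 + z) = 6 + (4 + A)/(-5 + z))
y = 1
(((4 + 0)*(y - 5))*m(-3 + 1, f))*5 = (((4 + 0)*(1 - 5))*((-26 + (-3 + 1) + 6*(-5))/(-5 - 5)))*5 = ((4*(-4))*((-26 - 2 - 30)/(-10)))*5 = -(-8)*(-58)/5*5 = -16*29/5*5 = -464/5*5 = -464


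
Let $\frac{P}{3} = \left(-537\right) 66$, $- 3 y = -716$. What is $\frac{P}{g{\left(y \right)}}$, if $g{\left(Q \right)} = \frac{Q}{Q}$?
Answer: $-106326$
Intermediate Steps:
$y = \frac{716}{3}$ ($y = \left(- \frac{1}{3}\right) \left(-716\right) = \frac{716}{3} \approx 238.67$)
$g{\left(Q \right)} = 1$
$P = -106326$ ($P = 3 \left(\left(-537\right) 66\right) = 3 \left(-35442\right) = -106326$)
$\frac{P}{g{\left(y \right)}} = - \frac{106326}{1} = \left(-106326\right) 1 = -106326$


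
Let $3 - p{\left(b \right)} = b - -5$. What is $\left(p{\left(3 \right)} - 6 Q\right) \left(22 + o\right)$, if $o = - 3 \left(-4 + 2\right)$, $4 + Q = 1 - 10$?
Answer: $2044$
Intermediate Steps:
$p{\left(b \right)} = -2 - b$ ($p{\left(b \right)} = 3 - \left(b - -5\right) = 3 - \left(b + 5\right) = 3 - \left(5 + b\right) = -2 - b$)
$Q = -13$ ($Q = -4 + \left(1 - 10\right) = -4 - 9 = -13$)
$o = 6$ ($o = \left(-3\right) \left(-2\right) = 6$)
$\left(p{\left(3 \right)} - 6 Q\right) \left(22 + o\right) = \left(\left(-2 - 3\right) - -78\right) \left(22 + 6\right) = \left(\left(-2 - 3\right) + 78\right) 28 = \left(-5 + 78\right) 28 = 73 \cdot 28 = 2044$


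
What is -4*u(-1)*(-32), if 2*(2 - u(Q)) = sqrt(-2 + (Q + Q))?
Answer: 256 - 128*I ≈ 256.0 - 128.0*I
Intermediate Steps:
u(Q) = 2 - sqrt(-2 + 2*Q)/2 (u(Q) = 2 - sqrt(-2 + (Q + Q))/2 = 2 - sqrt(-2 + 2*Q)/2)
-4*u(-1)*(-32) = -4*(2 - sqrt(-2 + 2*(-1))/2)*(-32) = -4*(2 - sqrt(-2 - 2)/2)*(-32) = -4*(2 - I)*(-32) = (-8 + 4*I)*(-32) = 256 - 128*I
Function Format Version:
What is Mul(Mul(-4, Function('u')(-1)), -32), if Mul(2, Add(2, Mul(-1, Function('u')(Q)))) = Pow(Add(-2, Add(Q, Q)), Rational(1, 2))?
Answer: Add(256, Mul(-128, I)) ≈ Add(256.00, Mul(-128.00, I))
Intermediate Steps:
Function('u')(Q) = Add(2, Mul(Rational(-1, 2), Pow(Add(-2, Mul(2, Q)), Rational(1, 2)))) (Function('u')(Q) = Add(2, Mul(Rational(-1, 2), Pow(Add(-2, Add(Q, Q)), Rational(1, 2)))) = Add(2, Mul(Rational(-1, 2), Pow(Add(-2, Mul(2, Q)), Rational(1, 2)))))
Mul(Mul(-4, Function('u')(-1)), -32) = Mul(Mul(-4, Add(2, Mul(Rational(-1, 2), Pow(Add(-2, Mul(2, -1)), Rational(1, 2))))), -32) = Mul(Mul(-4, Add(2, Mul(Rational(-1, 2), Pow(Add(-2, -2), Rational(1, 2))))), -32) = Mul(Mul(-4, Add(2, Mul(Rational(-1, 2), Pow(-4, Rational(1, 2))))), -32) = Mul(Mul(-4, Add(2, Mul(Rational(-1, 2), Mul(2, I)))), -32) = Mul(Mul(-4, Add(2, Mul(-1, I))), -32) = Mul(Add(-8, Mul(4, I)), -32) = Add(256, Mul(-128, I))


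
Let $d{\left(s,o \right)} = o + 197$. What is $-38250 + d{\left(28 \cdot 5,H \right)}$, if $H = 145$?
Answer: $-37908$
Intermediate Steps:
$d{\left(s,o \right)} = 197 + o$
$-38250 + d{\left(28 \cdot 5,H \right)} = -38250 + \left(197 + 145\right) = -38250 + 342 = -37908$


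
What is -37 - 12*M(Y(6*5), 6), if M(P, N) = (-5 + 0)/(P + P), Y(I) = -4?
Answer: -89/2 ≈ -44.500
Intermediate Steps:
M(P, N) = -5/(2*P) (M(P, N) = -5*1/(2*P) = -5/(2*P))
-37 - 12*M(Y(6*5), 6) = -37 - (-30)/(-4) = -37 - (-30)*(-1)/4 = -37 - 12*5/8 = -37 - 15/2 = -89/2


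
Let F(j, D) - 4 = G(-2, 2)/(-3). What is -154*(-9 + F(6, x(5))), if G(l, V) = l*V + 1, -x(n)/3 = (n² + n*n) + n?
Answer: 616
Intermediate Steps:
x(n) = -6*n² - 3*n (x(n) = -3*((n² + n*n) + n) = -3*((n² + n²) + n) = -3*(2*n² + n) = -3*(n + 2*n²) = -6*n² - 3*n)
G(l, V) = 1 + V*l (G(l, V) = V*l + 1 = 1 + V*l)
F(j, D) = 5 (F(j, D) = 4 + (1 + 2*(-2))/(-3) = 4 + (1 - 4)*(-⅓) = 4 - 3*(-⅓) = 4 + 1 = 5)
-154*(-9 + F(6, x(5))) = -154*(-9 + 5) = -154*(-4) = 616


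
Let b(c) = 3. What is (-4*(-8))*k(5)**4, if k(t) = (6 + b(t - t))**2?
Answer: 1377495072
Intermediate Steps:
k(t) = 81 (k(t) = (6 + 3)**2 = 9**2 = 81)
(-4*(-8))*k(5)**4 = -4*(-8)*81**4 = 32*43046721 = 1377495072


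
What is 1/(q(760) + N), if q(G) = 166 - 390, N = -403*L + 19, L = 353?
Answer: -1/142464 ≈ -7.0193e-6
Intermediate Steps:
N = -142240 (N = -403*353 + 19 = -142259 + 19 = -142240)
q(G) = -224
1/(q(760) + N) = 1/(-224 - 142240) = 1/(-142464) = -1/142464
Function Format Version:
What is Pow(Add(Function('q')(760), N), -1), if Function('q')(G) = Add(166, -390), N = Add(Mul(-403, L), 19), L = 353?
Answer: Rational(-1, 142464) ≈ -7.0193e-6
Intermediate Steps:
N = -142240 (N = Add(Mul(-403, 353), 19) = Add(-142259, 19) = -142240)
Function('q')(G) = -224
Pow(Add(Function('q')(760), N), -1) = Pow(Add(-224, -142240), -1) = Pow(-142464, -1) = Rational(-1, 142464)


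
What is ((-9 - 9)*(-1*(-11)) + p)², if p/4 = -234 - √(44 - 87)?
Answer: 1285268 + 9072*I*√43 ≈ 1.2853e+6 + 59489.0*I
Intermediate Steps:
p = -936 - 4*I*√43 (p = 4*(-234 - √(44 - 87)) = 4*(-234 - √(-43)) = 4*(-234 - I*√43) = -936 - 4*I*√43 ≈ -936.0 - 26.23*I)
((-9 - 9)*(-1*(-11)) + p)² = ((-9 - 9)*(-1*(-11)) + (-936 - 4*I*√43))² = (-18*11 + (-936 - 4*I*√43))² = (-198 + (-936 - 4*I*√43))² = (-1134 - 4*I*√43)²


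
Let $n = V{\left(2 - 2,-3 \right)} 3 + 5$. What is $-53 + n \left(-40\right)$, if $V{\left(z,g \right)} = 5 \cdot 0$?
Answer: $-253$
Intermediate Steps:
$V{\left(z,g \right)} = 0$
$n = 5$ ($n = 0 \cdot 3 + 5 = 0 + 5 = 5$)
$-53 + n \left(-40\right) = -53 + 5 \left(-40\right) = -53 - 200 = -253$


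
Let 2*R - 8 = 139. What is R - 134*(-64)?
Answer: 17299/2 ≈ 8649.5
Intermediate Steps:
R = 147/2 (R = 4 + (½)*139 = 4 + 139/2 = 147/2 ≈ 73.500)
R - 134*(-64) = 147/2 - 134*(-64) = 147/2 + 8576 = 17299/2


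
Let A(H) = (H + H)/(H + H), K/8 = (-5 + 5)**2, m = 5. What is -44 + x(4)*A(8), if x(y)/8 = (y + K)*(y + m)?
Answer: 244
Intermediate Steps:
K = 0 (K = 8*(-5 + 5)**2 = 8*0**2 = 8*0 = 0)
x(y) = 8*y*(5 + y) (x(y) = 8*((y + 0)*(y + 5)) = 8*(y*(5 + y)) = 8*y*(5 + y))
A(H) = 1 (A(H) = (2*H)/((2*H)) = (2*H)*(1/(2*H)) = 1)
-44 + x(4)*A(8) = -44 + (8*4*(5 + 4))*1 = -44 + (8*4*9)*1 = -44 + 288*1 = -44 + 288 = 244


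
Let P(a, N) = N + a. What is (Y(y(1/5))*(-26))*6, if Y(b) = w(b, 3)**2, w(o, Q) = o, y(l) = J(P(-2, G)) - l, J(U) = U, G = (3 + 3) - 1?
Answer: -30576/25 ≈ -1223.0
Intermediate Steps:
G = 5 (G = 6 - 1 = 5)
y(l) = 3 - l (y(l) = (5 - 2) - l = 3 - l)
Y(b) = b**2
(Y(y(1/5))*(-26))*6 = ((3 - 1/5)**2*(-26))*6 = ((14/5)**2*(-26))*6 = ((196/25)*(-26))*6 = -5096/25*6 = -30576/25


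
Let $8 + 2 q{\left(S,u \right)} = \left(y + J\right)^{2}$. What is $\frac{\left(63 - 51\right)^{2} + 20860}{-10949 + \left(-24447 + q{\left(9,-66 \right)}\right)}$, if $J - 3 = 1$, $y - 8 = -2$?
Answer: $- \frac{10502}{17675} \approx -0.59417$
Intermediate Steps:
$y = 6$ ($y = 8 - 2 = 6$)
$J = 4$ ($J = 3 + 1 = 4$)
$q{\left(S,u \right)} = 46$ ($q{\left(S,u \right)} = -4 + \frac{\left(6 + 4\right)^{2}}{2} = -4 + \frac{10^{2}}{2} = -4 + \frac{1}{2} \cdot 100 = -4 + 50 = 46$)
$\frac{\left(63 - 51\right)^{2} + 20860}{-10949 + \left(-24447 + q{\left(9,-66 \right)}\right)} = \frac{\left(63 - 51\right)^{2} + 20860}{-10949 + \left(-24447 + 46\right)} = \frac{12^{2} + 20860}{-10949 - 24401} = \frac{144 + 20860}{-35350} = 21004 \left(- \frac{1}{35350}\right) = - \frac{10502}{17675}$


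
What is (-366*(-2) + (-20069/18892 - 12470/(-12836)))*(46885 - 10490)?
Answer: 1614903497055575/60624428 ≈ 2.6638e+7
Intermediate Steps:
(-366*(-2) + (-20069/18892 - 12470/(-12836)))*(46885 - 10490) = (732 + (-20069*1/18892 - 12470*(-1/12836)))*36395 = (732 + (-20069/18892 + 6235/6418))*36395 = (732 - 5505611/60624428)*36395 = (44371575685/60624428)*36395 = 1614903497055575/60624428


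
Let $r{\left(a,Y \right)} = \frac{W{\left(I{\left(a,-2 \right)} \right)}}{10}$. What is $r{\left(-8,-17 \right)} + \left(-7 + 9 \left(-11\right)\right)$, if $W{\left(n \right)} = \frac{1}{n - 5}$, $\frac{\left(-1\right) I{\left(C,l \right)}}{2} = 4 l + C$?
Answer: $- \frac{28619}{270} \approx -106.0$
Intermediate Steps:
$I{\left(C,l \right)} = - 8 l - 2 C$ ($I{\left(C,l \right)} = - 2 \left(4 l + C\right) = - 2 \left(C + 4 l\right) = - 8 l - 2 C$)
$W{\left(n \right)} = \frac{1}{-5 + n}$
$r{\left(a,Y \right)} = \frac{1}{10 \left(11 - 2 a\right)}$ ($r{\left(a,Y \right)} = \frac{1}{\left(-5 - \left(-16 + 2 a\right)\right) 10} = \frac{1}{-5 - \left(-16 + 2 a\right)} \frac{1}{10} = \frac{1}{11 - 2 a} \frac{1}{10} = \frac{1}{10 \left(11 - 2 a\right)}$)
$r{\left(-8,-17 \right)} + \left(-7 + 9 \left(-11\right)\right) = - \frac{1}{-110 + 20 \left(-8\right)} + \left(-7 + 9 \left(-11\right)\right) = - \frac{1}{-110 - 160} - 106 = - \frac{1}{-270} - 106 = \left(-1\right) \left(- \frac{1}{270}\right) - 106 = \frac{1}{270} - 106 = - \frac{28619}{270}$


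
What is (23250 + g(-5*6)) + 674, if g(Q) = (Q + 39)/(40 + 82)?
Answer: 2918737/122 ≈ 23924.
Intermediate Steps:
g(Q) = 39/122 + Q/122 (g(Q) = (39 + Q)/122 = (39 + Q)*(1/122) = 39/122 + Q/122)
(23250 + g(-5*6)) + 674 = (23250 + (39/122 + (-5*6)/122)) + 674 = (23250 + (39/122 + (1/122)*(-30))) + 674 = (23250 + (39/122 - 15/61)) + 674 = (23250 + 9/122) + 674 = 2836509/122 + 674 = 2918737/122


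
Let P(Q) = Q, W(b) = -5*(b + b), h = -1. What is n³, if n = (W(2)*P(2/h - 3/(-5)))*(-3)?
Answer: -592704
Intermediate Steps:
W(b) = -10*b
n = -84 (n = ((-10*2)*(2/(-1) - 3/(-5)))*(-3) = -20*(2*(-1) - 3*(-⅕))*(-3) = -20*(-2 + ⅗)*(-3) = -20*(-7/5)*(-3) = 28*(-3) = -84)
n³ = (-84)³ = -592704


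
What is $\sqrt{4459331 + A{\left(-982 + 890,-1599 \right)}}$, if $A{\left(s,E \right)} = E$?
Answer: $2 \sqrt{1114433} \approx 2111.3$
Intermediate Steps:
$\sqrt{4459331 + A{\left(-982 + 890,-1599 \right)}} = \sqrt{4459331 - 1599} = \sqrt{4457732} = 2 \sqrt{1114433}$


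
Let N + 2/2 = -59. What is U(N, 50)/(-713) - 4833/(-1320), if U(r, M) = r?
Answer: 1175043/313720 ≈ 3.7455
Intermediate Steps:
N = -60 (N = -1 - 59 = -60)
U(N, 50)/(-713) - 4833/(-1320) = -60/(-713) - 4833/(-1320) = -60*(-1/713) - 4833*(-1/1320) = 60/713 + 1611/440 = 1175043/313720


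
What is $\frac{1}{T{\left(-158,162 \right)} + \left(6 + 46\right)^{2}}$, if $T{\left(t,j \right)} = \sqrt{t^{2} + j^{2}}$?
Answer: $\frac{338}{907551} - \frac{\sqrt{12802}}{3630204} \approx 0.00034126$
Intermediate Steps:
$T{\left(t,j \right)} = \sqrt{j^{2} + t^{2}}$
$\frac{1}{T{\left(-158,162 \right)} + \left(6 + 46\right)^{2}} = \frac{1}{\sqrt{162^{2} + \left(-158\right)^{2}} + \left(6 + 46\right)^{2}} = \frac{1}{\sqrt{26244 + 24964} + 52^{2}} = \frac{1}{\sqrt{51208} + 2704} = \frac{1}{2 \sqrt{12802} + 2704} = \frac{1}{2704 + 2 \sqrt{12802}}$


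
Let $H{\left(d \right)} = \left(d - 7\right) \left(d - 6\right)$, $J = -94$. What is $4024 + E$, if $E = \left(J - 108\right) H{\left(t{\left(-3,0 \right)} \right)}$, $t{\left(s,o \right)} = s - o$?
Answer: $-14156$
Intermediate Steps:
$H{\left(d \right)} = \left(-7 + d\right) \left(-6 + d\right)$
$E = -18180$ ($E = \left(-94 - 108\right) \left(42 + \left(-3 - 0\right)^{2} - 13 \left(-3 - 0\right)\right) = - 202 \left(42 + \left(-3 + 0\right)^{2} - 13 \left(-3 + 0\right)\right) = - 202 \left(42 + \left(-3\right)^{2} - -39\right) = - 202 \left(42 + 9 + 39\right) = \left(-202\right) 90 = -18180$)
$4024 + E = 4024 - 18180 = -14156$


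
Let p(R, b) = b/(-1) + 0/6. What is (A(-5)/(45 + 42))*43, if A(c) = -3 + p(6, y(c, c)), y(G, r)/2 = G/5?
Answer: -43/87 ≈ -0.49425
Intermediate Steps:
y(G, r) = 2*G/5 (y(G, r) = 2*(G/5) = 2*G/5)
p(R, b) = -b (p(R, b) = b*(-1) + 0*(⅙) = -b + 0 = -b)
A(c) = -3 - 2*c/5
(A(-5)/(45 + 42))*43 = ((-3 - ⅖*(-5))/(45 + 42))*43 = ((-3 + 2)/87)*43 = -1*1/87*43 = -1/87*43 = -43/87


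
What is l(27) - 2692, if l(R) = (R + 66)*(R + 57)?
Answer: 5120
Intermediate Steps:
l(R) = (57 + R)*(66 + R) (l(R) = (66 + R)*(57 + R) = (57 + R)*(66 + R))
l(27) - 2692 = (3762 + 27² + 123*27) - 2692 = (3762 + 729 + 3321) - 2692 = 7812 - 2692 = 5120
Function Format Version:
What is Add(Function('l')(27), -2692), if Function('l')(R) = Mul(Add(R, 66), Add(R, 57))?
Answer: 5120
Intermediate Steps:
Function('l')(R) = Mul(Add(57, R), Add(66, R)) (Function('l')(R) = Mul(Add(66, R), Add(57, R)) = Mul(Add(57, R), Add(66, R)))
Add(Function('l')(27), -2692) = Add(Add(3762, Pow(27, 2), Mul(123, 27)), -2692) = Add(Add(3762, 729, 3321), -2692) = Add(7812, -2692) = 5120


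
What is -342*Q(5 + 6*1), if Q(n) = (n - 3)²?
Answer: -21888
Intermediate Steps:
Q(n) = (-3 + n)²
-342*Q(5 + 6*1) = -342*(-3 + (5 + 6*1))² = -342*(-3 + (5 + 6))² = -342*(-3 + 11)² = -342*8² = -342*64 = -21888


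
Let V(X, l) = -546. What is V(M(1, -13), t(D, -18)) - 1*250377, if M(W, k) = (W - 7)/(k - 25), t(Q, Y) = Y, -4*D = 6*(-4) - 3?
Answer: -250923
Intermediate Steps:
D = 27/4 (D = -(6*(-4) - 3)/4 = -(-24 - 3)/4 = -¼*(-27) = 27/4 ≈ 6.7500)
M(W, k) = (-7 + W)/(-25 + k)
V(M(1, -13), t(D, -18)) - 1*250377 = -546 - 1*250377 = -546 - 250377 = -250923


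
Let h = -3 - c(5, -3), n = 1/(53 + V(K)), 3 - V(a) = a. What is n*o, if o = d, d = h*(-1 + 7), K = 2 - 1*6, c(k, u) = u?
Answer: 0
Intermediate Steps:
K = -4 (K = 2 - 6 = -4)
V(a) = 3 - a
n = 1/60 (n = 1/(53 + (3 - 1*(-4))) = 1/(53 + (3 + 4)) = 1/(53 + 7) = 1/60 ≈ 0.016667)
h = 0 (h = -3 - 1*(-3) = -3 + 3 = 0)
d = 0 (d = 0*(-1 + 7) = 0*6 = 0)
o = 0
n*o = (1/60)*0 = 0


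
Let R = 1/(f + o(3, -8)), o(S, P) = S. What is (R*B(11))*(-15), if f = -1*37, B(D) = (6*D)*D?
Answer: 5445/17 ≈ 320.29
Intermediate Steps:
B(D) = 6*D**2
f = -37
R = -1/34 (R = 1/(-37 + 3) = 1/(-34) = -1/34 ≈ -0.029412)
(R*B(11))*(-15) = -3*11**2/17*(-15) = -3*121/17*(-15) = -1/34*726*(-15) = -363/17*(-15) = 5445/17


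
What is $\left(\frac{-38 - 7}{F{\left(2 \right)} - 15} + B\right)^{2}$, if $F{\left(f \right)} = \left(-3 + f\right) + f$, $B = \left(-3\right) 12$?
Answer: $\frac{210681}{196} \approx 1074.9$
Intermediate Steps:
$B = -36$
$F{\left(f \right)} = -3 + 2 f$
$\left(\frac{-38 - 7}{F{\left(2 \right)} - 15} + B\right)^{2} = \left(\frac{-38 - 7}{\left(-3 + 2 \cdot 2\right) - 15} - 36\right)^{2} = \left(- \frac{45}{\left(-3 + 4\right) - 15} - 36\right)^{2} = \left(- \frac{45}{1 - 15} - 36\right)^{2} = \left(- \frac{45}{-14} - 36\right)^{2} = \left(\left(-45\right) \left(- \frac{1}{14}\right) - 36\right)^{2} = \left(\frac{45}{14} - 36\right)^{2} = \left(- \frac{459}{14}\right)^{2} = \frac{210681}{196}$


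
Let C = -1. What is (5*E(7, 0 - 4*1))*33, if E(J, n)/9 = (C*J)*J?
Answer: -72765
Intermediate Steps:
E(J, n) = -9*J**2 (E(J, n) = 9*((-J)*J) = 9*(-J**2) = -9*J**2)
(5*E(7, 0 - 4*1))*33 = (5*(-9*7**2))*33 = (5*(-9*49))*33 = (5*(-441))*33 = -2205*33 = -72765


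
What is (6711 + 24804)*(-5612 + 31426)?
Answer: 813528210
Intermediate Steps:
(6711 + 24804)*(-5612 + 31426) = 31515*25814 = 813528210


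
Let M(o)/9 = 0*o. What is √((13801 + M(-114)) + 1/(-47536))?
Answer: 3*√216567524365/11884 ≈ 117.48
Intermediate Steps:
M(o) = 0 (M(o) = 9*(0*o) = 9*0 = 0)
√((13801 + M(-114)) + 1/(-47536)) = √((13801 + 0) + 1/(-47536)) = √(13801 - 1/47536) = √(656044335/47536) = 3*√216567524365/11884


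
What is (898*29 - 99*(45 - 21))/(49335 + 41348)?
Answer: 23666/90683 ≈ 0.26097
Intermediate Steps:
(898*29 - 99*(45 - 21))/(49335 + 41348) = (26042 - 99*24)/90683 = (26042 - 2376)*(1/90683) = 23666*(1/90683) = 23666/90683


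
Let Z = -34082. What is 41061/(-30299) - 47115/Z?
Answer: 28096383/1032650518 ≈ 0.027208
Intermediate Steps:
41061/(-30299) - 47115/Z = 41061/(-30299) - 47115/(-34082) = 41061*(-1/30299) - 47115*(-1/34082) = -41061/30299 + 47115/34082 = 28096383/1032650518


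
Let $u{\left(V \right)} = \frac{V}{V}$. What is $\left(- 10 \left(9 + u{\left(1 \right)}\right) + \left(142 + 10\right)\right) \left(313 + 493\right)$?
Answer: $41912$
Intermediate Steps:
$u{\left(V \right)} = 1$
$\left(- 10 \left(9 + u{\left(1 \right)}\right) + \left(142 + 10\right)\right) \left(313 + 493\right) = \left(- 10 \left(9 + 1\right) + \left(142 + 10\right)\right) \left(313 + 493\right) = \left(\left(-10\right) 10 + 152\right) 806 = \left(-100 + 152\right) 806 = 52 \cdot 806 = 41912$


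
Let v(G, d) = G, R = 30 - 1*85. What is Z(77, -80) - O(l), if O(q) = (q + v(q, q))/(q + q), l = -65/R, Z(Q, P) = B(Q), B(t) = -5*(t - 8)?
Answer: -346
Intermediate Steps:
R = -55 (R = 30 - 85 = -55)
B(t) = 40 - 5*t (B(t) = -5*(-8 + t) = 40 - 5*t)
Z(Q, P) = 40 - 5*Q
l = 13/11 (l = -65/(-55) = -65*(-1/55) = 13/11 ≈ 1.1818)
O(q) = 1 (O(q) = (q + q)/(q + q) = (2*q)/((2*q)) = (2*q)*(1/(2*q)) = 1)
Z(77, -80) - O(l) = (40 - 5*77) - 1*1 = (40 - 385) - 1 = -345 - 1 = -346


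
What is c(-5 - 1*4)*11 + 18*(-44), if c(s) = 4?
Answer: -748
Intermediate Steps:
c(-5 - 1*4)*11 + 18*(-44) = 4*11 + 18*(-44) = 44 - 792 = -748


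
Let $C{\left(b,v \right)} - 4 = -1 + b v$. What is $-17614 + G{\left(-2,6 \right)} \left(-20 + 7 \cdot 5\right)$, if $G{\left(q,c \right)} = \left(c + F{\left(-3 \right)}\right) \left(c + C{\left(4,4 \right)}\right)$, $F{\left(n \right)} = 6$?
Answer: $-13114$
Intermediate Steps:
$C{\left(b,v \right)} = 3 + b v$ ($C{\left(b,v \right)} = 4 + \left(-1 + b v\right) = 3 + b v$)
$G{\left(q,c \right)} = \left(6 + c\right) \left(19 + c\right)$ ($G{\left(q,c \right)} = \left(c + 6\right) \left(c + \left(3 + 4 \cdot 4\right)\right) = \left(6 + c\right) \left(c + \left(3 + 16\right)\right) = \left(6 + c\right) \left(c + 19\right) = \left(6 + c\right) \left(19 + c\right)$)
$-17614 + G{\left(-2,6 \right)} \left(-20 + 7 \cdot 5\right) = -17614 + \left(114 + 6^{2} + 25 \cdot 6\right) \left(-20 + 7 \cdot 5\right) = -17614 + \left(114 + 36 + 150\right) \left(-20 + 35\right) = -17614 + 300 \cdot 15 = -17614 + 4500 = -13114$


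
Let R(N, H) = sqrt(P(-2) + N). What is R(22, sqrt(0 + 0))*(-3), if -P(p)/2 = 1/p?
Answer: -3*sqrt(23) ≈ -14.387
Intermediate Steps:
P(p) = -2/p
R(N, H) = sqrt(1 + N) (R(N, H) = sqrt(-2/(-2) + N) = sqrt(-2*(-1/2) + N) = sqrt(1 + N))
R(22, sqrt(0 + 0))*(-3) = sqrt(1 + 22)*(-3) = sqrt(23)*(-3) = -3*sqrt(23)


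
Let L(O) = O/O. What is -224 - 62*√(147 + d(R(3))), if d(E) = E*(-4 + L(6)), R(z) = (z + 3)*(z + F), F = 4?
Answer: -224 - 62*√21 ≈ -508.12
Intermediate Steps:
L(O) = 1
R(z) = (3 + z)*(4 + z) (R(z) = (z + 3)*(z + 4) = (3 + z)*(4 + z))
d(E) = -3*E (d(E) = E*(-4 + 1) = E*(-3) = -3*E)
-224 - 62*√(147 + d(R(3))) = -224 - 62*√(147 - 3*(12 + 3² + 7*3)) = -224 - 62*√(147 - 3*(12 + 9 + 21)) = -224 - 62*√(147 - 3*42) = -224 - 62*√(147 - 126) = -224 - 62*√21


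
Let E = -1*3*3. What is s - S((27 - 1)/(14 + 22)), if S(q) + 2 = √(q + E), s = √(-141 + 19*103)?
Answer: 2 + 2*√454 - I*√298/6 ≈ 44.615 - 2.8771*I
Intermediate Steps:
E = -9 (E = -3*3 = -9)
s = 2*√454 (s = √(-141 + 1957) = √1816 = 2*√454 ≈ 42.615)
S(q) = -2 + √(-9 + q) (S(q) = -2 + √(q - 9) = -2 + √(-9 + q))
s - S((27 - 1)/(14 + 22)) = 2*√454 - (-2 + √(-9 + (27 - 1)/(14 + 22))) = 2*√454 - (-2 + √(-9 + 26/36)) = 2*√454 - (-2 + √(-9 + 26*(1/36))) = 2*√454 - (-2 + √(-9 + 13/18)) = 2*√454 - (-2 + √(-149/18)) = 2*√454 - (-2 + I*√298/6) = 2*√454 + (2 - I*√298/6) = 2 + 2*√454 - I*√298/6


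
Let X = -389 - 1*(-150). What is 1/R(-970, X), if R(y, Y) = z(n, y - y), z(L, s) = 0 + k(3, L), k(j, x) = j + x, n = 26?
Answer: 1/29 ≈ 0.034483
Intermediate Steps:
X = -239 (X = -389 + 150 = -239)
z(L, s) = 3 + L (z(L, s) = 0 + (3 + L) = 3 + L)
R(y, Y) = 29 (R(y, Y) = 3 + 26 = 29)
1/R(-970, X) = 1/29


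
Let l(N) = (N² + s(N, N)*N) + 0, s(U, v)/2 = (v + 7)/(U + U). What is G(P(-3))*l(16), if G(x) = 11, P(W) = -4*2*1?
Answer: 3069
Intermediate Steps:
s(U, v) = (7 + v)/U (s(U, v) = 2*((v + 7)/(U + U)) = 2*((7 + v)/((2*U))) = 2*((7 + v)*(1/(2*U))) = 2*((7 + v)/(2*U)) = (7 + v)/U)
P(W) = -8 (P(W) = -8*1 = -8)
l(N) = 7 + N + N² (l(N) = (N² + ((7 + N)/N)*N) + 0 = (N² + (7 + N)) + 0 = (7 + N + N²) + 0 = 7 + N + N²)
G(P(-3))*l(16) = 11*(7 + 16 + 16²) = 11*(7 + 16 + 256) = 11*279 = 3069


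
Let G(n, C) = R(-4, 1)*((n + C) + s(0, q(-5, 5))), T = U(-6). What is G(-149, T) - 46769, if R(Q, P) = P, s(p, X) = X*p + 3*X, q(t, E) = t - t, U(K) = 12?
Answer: -46906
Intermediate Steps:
q(t, E) = 0
T = 12
s(p, X) = 3*X + X*p
G(n, C) = C + n (G(n, C) = 1*((n + C) + 0*(3 + 0)) = 1*((C + n) + 0*3) = 1*((C + n) + 0) = 1*(C + n) = C + n)
G(-149, T) - 46769 = (12 - 149) - 46769 = -137 - 46769 = -46906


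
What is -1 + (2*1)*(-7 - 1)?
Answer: -17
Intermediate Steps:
-1 + (2*1)*(-7 - 1) = -1 + 2*(-8) = -1 - 16 = -17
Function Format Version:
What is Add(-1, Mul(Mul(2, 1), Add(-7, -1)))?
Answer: -17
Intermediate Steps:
Add(-1, Mul(Mul(2, 1), Add(-7, -1))) = Add(-1, Mul(2, -8)) = Add(-1, -16) = -17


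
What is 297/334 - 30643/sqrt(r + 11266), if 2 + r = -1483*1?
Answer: 297/334 - 30643*sqrt(9781)/9781 ≈ -308.95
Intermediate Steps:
r = -1485 (r = -2 - 1483*1 = -2 - 1483 = -1485)
297/334 - 30643/sqrt(r + 11266) = 297/334 - 30643/sqrt(-1485 + 11266) = 297*(1/334) - 30643*sqrt(9781)/9781 = 297/334 - 30643*sqrt(9781)/9781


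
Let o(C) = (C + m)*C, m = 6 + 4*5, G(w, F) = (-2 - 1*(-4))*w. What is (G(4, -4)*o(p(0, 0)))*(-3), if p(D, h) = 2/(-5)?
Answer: 6144/25 ≈ 245.76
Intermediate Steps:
p(D, h) = -⅖ (p(D, h) = 2*(-⅕) = -⅖)
G(w, F) = 2*w (G(w, F) = (-2 + 4)*w = 2*w)
m = 26 (m = 6 + 20 = 26)
o(C) = C*(26 + C) (o(C) = (C + 26)*C = (26 + C)*C = C*(26 + C))
(G(4, -4)*o(p(0, 0)))*(-3) = ((2*4)*(-2*(26 - ⅖)/5))*(-3) = (8*(-⅖*128/5))*(-3) = (8*(-256/25))*(-3) = -2048/25*(-3) = 6144/25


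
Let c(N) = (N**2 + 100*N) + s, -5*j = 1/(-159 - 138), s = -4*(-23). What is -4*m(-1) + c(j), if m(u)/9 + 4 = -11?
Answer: 1393850701/2205225 ≈ 632.07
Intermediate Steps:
m(u) = -135 (m(u) = -36 + 9*(-11) = -36 - 99 = -135)
s = 92
j = 1/1485 (j = -1/(5*(-159 - 138)) = -1/5/(-297) = -1/5*(-1/297) = 1/1485 ≈ 0.00067340)
c(N) = 92 + N**2 + 100*N (c(N) = (N**2 + 100*N) + 92 = 92 + N**2 + 100*N)
-4*m(-1) + c(j) = -4*(-135) + (92 + (1/1485)**2 + 100*(1/1485)) = 540 + (92 + 1/2205225 + 20/297) = 540 + 203029201/2205225 = 1393850701/2205225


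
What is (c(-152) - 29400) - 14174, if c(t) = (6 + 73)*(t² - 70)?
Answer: 1776112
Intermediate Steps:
c(t) = -5530 + 79*t² (c(t) = 79*(-70 + t²) = -5530 + 79*t²)
(c(-152) - 29400) - 14174 = ((-5530 + 79*(-152)²) - 29400) - 14174 = ((-5530 + 79*23104) - 29400) - 14174 = ((-5530 + 1825216) - 29400) - 14174 = (1819686 - 29400) - 14174 = 1790286 - 14174 = 1776112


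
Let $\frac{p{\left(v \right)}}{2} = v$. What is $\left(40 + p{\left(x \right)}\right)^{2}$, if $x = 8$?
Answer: $3136$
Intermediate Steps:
$p{\left(v \right)} = 2 v$
$\left(40 + p{\left(x \right)}\right)^{2} = \left(40 + 2 \cdot 8\right)^{2} = \left(40 + 16\right)^{2} = 56^{2} = 3136$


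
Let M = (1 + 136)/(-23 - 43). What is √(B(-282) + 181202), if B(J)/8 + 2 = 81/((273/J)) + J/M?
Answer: √28225917010018/12467 ≈ 426.15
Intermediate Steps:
M = -137/66 (M = 137/(-66) = 137*(-1/66) = -137/66 ≈ -2.0758)
B(J) = -16 - 18456*J/12467 (B(J) = -16 + 8*(81/((273/J)) + J/(-137/66)) = -16 + 8*(81*(J/273) + J*(-66/137)) = -16 + 8*(27*J/91 - 66*J/137) = -16 + 8*(-2307*J/12467) = -16 - 18456*J/12467)
√(B(-282) + 181202) = √((-16 - 18456/12467*(-282)) + 181202) = √((-16 + 5204592/12467) + 181202) = √(5005120/12467 + 181202) = √(2264050454/12467) = √28225917010018/12467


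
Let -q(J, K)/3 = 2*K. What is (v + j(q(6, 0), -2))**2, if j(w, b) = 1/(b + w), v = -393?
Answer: 619369/4 ≈ 1.5484e+5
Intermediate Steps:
q(J, K) = -6*K
(v + j(q(6, 0), -2))**2 = (-393 + 1/(-2 - 6*0))**2 = (-393 + 1/(-2 + 0))**2 = (-393 + 1/(-2))**2 = (-393 - 1/2)**2 = (-787/2)**2 = 619369/4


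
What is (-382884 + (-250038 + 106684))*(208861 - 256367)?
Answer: 24999462428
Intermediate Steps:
(-382884 + (-250038 + 106684))*(208861 - 256367) = (-382884 - 143354)*(-47506) = -526238*(-47506) = 24999462428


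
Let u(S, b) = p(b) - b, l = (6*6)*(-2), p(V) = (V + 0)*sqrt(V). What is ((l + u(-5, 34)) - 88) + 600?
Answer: 406 + 34*sqrt(34) ≈ 604.25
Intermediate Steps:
p(V) = V**(3/2) (p(V) = V*sqrt(V) = V**(3/2))
l = -72 (l = 36*(-2) = -72)
u(S, b) = b**(3/2) - b
((l + u(-5, 34)) - 88) + 600 = ((-72 + (34**(3/2) - 1*34)) - 88) + 600 = ((-72 + (34*sqrt(34) - 34)) - 88) + 600 = ((-72 + (-34 + 34*sqrt(34))) - 88) + 600 = ((-106 + 34*sqrt(34)) - 88) + 600 = (-194 + 34*sqrt(34)) + 600 = 406 + 34*sqrt(34)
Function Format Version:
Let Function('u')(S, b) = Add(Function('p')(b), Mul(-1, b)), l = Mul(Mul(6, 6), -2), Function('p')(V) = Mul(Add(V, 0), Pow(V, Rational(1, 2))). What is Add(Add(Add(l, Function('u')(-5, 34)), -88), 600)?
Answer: Add(406, Mul(34, Pow(34, Rational(1, 2)))) ≈ 604.25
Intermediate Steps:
Function('p')(V) = Pow(V, Rational(3, 2)) (Function('p')(V) = Mul(V, Pow(V, Rational(1, 2))) = Pow(V, Rational(3, 2)))
l = -72 (l = Mul(36, -2) = -72)
Function('u')(S, b) = Add(Pow(b, Rational(3, 2)), Mul(-1, b))
Add(Add(Add(l, Function('u')(-5, 34)), -88), 600) = Add(Add(Add(-72, Add(Pow(34, Rational(3, 2)), Mul(-1, 34))), -88), 600) = Add(Add(Add(-72, Add(Mul(34, Pow(34, Rational(1, 2))), -34)), -88), 600) = Add(Add(Add(-72, Add(-34, Mul(34, Pow(34, Rational(1, 2))))), -88), 600) = Add(Add(Add(-106, Mul(34, Pow(34, Rational(1, 2)))), -88), 600) = Add(Add(-194, Mul(34, Pow(34, Rational(1, 2)))), 600) = Add(406, Mul(34, Pow(34, Rational(1, 2))))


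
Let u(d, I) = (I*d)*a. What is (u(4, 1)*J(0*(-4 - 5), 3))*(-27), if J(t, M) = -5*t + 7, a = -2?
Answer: 1512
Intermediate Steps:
u(d, I) = -2*I*d (u(d, I) = (I*d)*(-2) = -2*I*d)
J(t, M) = 7 - 5*t
(u(4, 1)*J(0*(-4 - 5), 3))*(-27) = ((-2*1*4)*(7 - 0*(-4 - 5)))*(-27) = -8*(7 - 0*(-9))*(-27) = -8*(7 - 5*0)*(-27) = -8*(7 + 0)*(-27) = -8*7*(-27) = -56*(-27) = 1512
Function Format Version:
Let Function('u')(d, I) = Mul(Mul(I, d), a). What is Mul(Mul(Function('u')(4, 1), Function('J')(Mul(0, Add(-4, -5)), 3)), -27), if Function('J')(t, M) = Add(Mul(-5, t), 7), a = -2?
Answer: 1512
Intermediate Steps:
Function('u')(d, I) = Mul(-2, I, d) (Function('u')(d, I) = Mul(Mul(I, d), -2) = Mul(-2, I, d))
Function('J')(t, M) = Add(7, Mul(-5, t))
Mul(Mul(Function('u')(4, 1), Function('J')(Mul(0, Add(-4, -5)), 3)), -27) = Mul(Mul(Mul(-2, 1, 4), Add(7, Mul(-5, Mul(0, Add(-4, -5))))), -27) = Mul(Mul(-8, Add(7, Mul(-5, Mul(0, -9)))), -27) = Mul(Mul(-8, Add(7, Mul(-5, 0))), -27) = Mul(Mul(-8, Add(7, 0)), -27) = Mul(Mul(-8, 7), -27) = Mul(-56, -27) = 1512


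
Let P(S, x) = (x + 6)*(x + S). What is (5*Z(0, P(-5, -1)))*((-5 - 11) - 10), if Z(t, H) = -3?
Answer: 390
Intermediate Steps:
P(S, x) = (6 + x)*(S + x)
(5*Z(0, P(-5, -1)))*((-5 - 11) - 10) = (5*(-3))*((-5 - 11) - 10) = -15*(-16 - 10) = -15*(-26) = 390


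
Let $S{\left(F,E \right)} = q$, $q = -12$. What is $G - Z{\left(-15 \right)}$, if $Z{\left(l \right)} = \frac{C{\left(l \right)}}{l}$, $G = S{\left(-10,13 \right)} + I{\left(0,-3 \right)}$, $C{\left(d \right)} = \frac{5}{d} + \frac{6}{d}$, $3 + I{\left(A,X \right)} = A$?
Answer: $- \frac{3386}{225} \approx -15.049$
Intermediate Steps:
$I{\left(A,X \right)} = -3 + A$
$S{\left(F,E \right)} = -12$
$C{\left(d \right)} = \frac{11}{d}$
$G = -15$ ($G = -12 + \left(-3 + 0\right) = -12 - 3 = -15$)
$Z{\left(l \right)} = \frac{11}{l^{2}}$ ($Z{\left(l \right)} = \frac{11 \frac{1}{l}}{l} = \frac{11}{l^{2}}$)
$G - Z{\left(-15 \right)} = -15 - \frac{11}{225} = - \frac{3386}{225}$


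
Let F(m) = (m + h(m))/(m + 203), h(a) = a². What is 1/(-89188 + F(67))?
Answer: -135/12038102 ≈ -1.1214e-5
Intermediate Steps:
F(m) = (m + m²)/(203 + m) (F(m) = (m + m²)/(m + 203) = (m + m²)/(203 + m))
1/(-89188 + F(67)) = 1/(-89188 + 67*(1 + 67)/(203 + 67)) = 1/(-89188 + 67*68/270) = 1/(-89188 + 67*(1/270)*68) = 1/(-89188 + 2278/135) = 1/(-12038102/135) = -135/12038102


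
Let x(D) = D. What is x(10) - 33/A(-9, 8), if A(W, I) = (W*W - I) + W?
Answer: 607/64 ≈ 9.4844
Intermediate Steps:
A(W, I) = W + W² - I (A(W, I) = (W² - I) + W = W + W² - I)
x(10) - 33/A(-9, 8) = 10 - 33/(-9 + (-9)² - 1*8) = 10 - 33/(-9 + 81 - 8) = 10 - 33/64 = 607/64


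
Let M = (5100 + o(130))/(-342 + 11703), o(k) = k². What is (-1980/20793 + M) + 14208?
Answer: 1118926820668/78743091 ≈ 14210.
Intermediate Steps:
M = 22000/11361 (M = (5100 + 130²)/(-342 + 11703) = (5100 + 16900)/11361 = 22000*(1/11361) = 22000/11361 ≈ 1.9364)
(-1980/20793 + M) + 14208 = (-1980/20793 + 22000/11361) + 14208 = (-1980*1/20793 + 22000/11361) + 14208 = (-660/6931 + 22000/11361) + 14208 = 144983740/78743091 + 14208 = 1118926820668/78743091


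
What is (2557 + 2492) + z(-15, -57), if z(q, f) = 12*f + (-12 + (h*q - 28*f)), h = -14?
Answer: 6159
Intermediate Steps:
z(q, f) = -12 - 16*f - 14*q (z(q, f) = 12*f + (-12 + (-14*q - 28*f)) = 12*f + (-12 + (-28*f - 14*q)) = 12*f + (-12 - 28*f - 14*q) = -12 - 16*f - 14*q)
(2557 + 2492) + z(-15, -57) = (2557 + 2492) + (-12 - 16*(-57) - 14*(-15)) = 5049 + (-12 + 912 + 210) = 5049 + 1110 = 6159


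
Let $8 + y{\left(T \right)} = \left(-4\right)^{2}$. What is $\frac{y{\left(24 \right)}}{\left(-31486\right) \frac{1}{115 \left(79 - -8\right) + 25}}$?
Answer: $- \frac{40120}{15743} \approx -2.5484$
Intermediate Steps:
$y{\left(T \right)} = 8$ ($y{\left(T \right)} = -8 + \left(-4\right)^{2} = -8 + 16 = 8$)
$\frac{y{\left(24 \right)}}{\left(-31486\right) \frac{1}{115 \left(79 - -8\right) + 25}} = \frac{8}{\left(-31486\right) \frac{1}{115 \left(79 - -8\right) + 25}} = \frac{8}{\left(-31486\right) \frac{1}{115 \left(79 + 8\right) + 25}} = \frac{8}{\left(-31486\right) \frac{1}{115 \cdot 87 + 25}} = \frac{8}{\left(-31486\right) \frac{1}{10005 + 25}} = \frac{8}{\left(-31486\right) \frac{1}{10030}} = \frac{8}{- \frac{15743}{5015}} = 8 \left(- \frac{5015}{15743}\right) = - \frac{40120}{15743}$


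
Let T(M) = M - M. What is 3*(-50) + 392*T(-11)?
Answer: -150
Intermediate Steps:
T(M) = 0
3*(-50) + 392*T(-11) = 3*(-50) + 392*0 = -150 + 0 = -150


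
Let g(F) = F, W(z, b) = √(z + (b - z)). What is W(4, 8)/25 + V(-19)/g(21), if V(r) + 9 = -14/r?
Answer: -157/399 + 2*√2/25 ≈ -0.28035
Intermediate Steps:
W(z, b) = √b
V(r) = -9 - 14/r
W(4, 8)/25 + V(-19)/g(21) = √8/25 + (-9 - 14/(-19))/21 = (2*√2)*(1/25) + (-9 - 14*(-1/19))*(1/21) = 2*√2/25 + (-9 + 14/19)*(1/21) = 2*√2/25 - 157/19*1/21 = 2*√2/25 - 157/399 = -157/399 + 2*√2/25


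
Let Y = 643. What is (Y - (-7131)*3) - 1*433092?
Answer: -411056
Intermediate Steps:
(Y - (-7131)*3) - 1*433092 = (643 - (-7131)*3) - 1*433092 = (643 - 1*(-21393)) - 433092 = (643 + 21393) - 433092 = 22036 - 433092 = -411056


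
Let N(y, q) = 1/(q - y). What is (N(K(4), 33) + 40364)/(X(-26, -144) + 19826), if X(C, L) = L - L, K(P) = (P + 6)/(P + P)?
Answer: 2563116/1258951 ≈ 2.0359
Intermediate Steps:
K(P) = (6 + P)/(2*P) (K(P) = (6 + P)/((2*P)) = (6 + P)*(1/(2*P)) = (6 + P)/(2*P))
X(C, L) = 0
(N(K(4), 33) + 40364)/(X(-26, -144) + 19826) = (1/(33 - (6 + 4)/(2*4)) + 40364)/(0 + 19826) = (1/(33 - 10/(2*4)) + 40364)/19826 = (1/(33 - 1*5/4) + 40364)*(1/19826) = (1/(33 - 5/4) + 40364)*(1/19826) = (1/(127/4) + 40364)*(1/19826) = (4/127 + 40364)*(1/19826) = (5126232/127)*(1/19826) = 2563116/1258951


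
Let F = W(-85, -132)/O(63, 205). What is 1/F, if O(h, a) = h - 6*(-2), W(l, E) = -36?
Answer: -25/12 ≈ -2.0833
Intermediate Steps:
O(h, a) = 12 + h (O(h, a) = h - 2*(-6) = h + 12 = 12 + h)
F = -12/25 (F = -36/(12 + 63) = -36/75 = -36*1/75 = -12/25 ≈ -0.48000)
1/F = 1/(-12/25) = -25/12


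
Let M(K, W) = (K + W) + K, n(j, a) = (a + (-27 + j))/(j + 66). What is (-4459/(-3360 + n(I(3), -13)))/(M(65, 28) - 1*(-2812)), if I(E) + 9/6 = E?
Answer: 637/1425842 ≈ 0.00044675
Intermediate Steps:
I(E) = -3/2 + E
n(j, a) = (-27 + a + j)/(66 + j)
M(K, W) = W + 2*K
(-4459/(-3360 + n(I(3), -13)))/(M(65, 28) - 1*(-2812)) = (-4459/(-3360 + (-27 - 13 + (-3/2 + 3))/(66 + (-3/2 + 3))))/((28 + 2*65) - 1*(-2812)) = (-4459/(-3360 + (-27 - 13 + 3/2)/(66 + 3/2)))/((28 + 130) + 2812) = (-4459/(-3360 - 77/2/(135/2)))/(158 + 2812) = -4459/(-3360 + (2/135)*(-77/2))/2970 = -4459/(-3360 - 77/135)*(1/2970) = -4459/(-453677/135)*(1/2970) = -4459*(-135/453677)*(1/2970) = (85995/64811)*(1/2970) = 637/1425842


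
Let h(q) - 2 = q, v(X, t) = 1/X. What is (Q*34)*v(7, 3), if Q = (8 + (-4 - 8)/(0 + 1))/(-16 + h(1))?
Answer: 136/91 ≈ 1.4945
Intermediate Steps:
h(q) = 2 + q
Q = 4/13 (Q = (8 + (-4 - 8)/(0 + 1))/(-16 + (2 + 1)) = (8 - 12/1)/(-16 + 3) = (8 - 12*1)/(-13) = (8 - 12)*(-1/13) = -4*(-1/13) = 4/13 ≈ 0.30769)
(Q*34)*v(7, 3) = ((4/13)*34)/7 = (136/13)*(⅐) = 136/91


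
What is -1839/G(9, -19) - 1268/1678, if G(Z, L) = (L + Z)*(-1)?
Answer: -1549261/8390 ≈ -184.66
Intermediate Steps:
G(Z, L) = -L - Z
-1839/G(9, -19) - 1268/1678 = -1839/(-1*(-19) - 1*9) - 1268/1678 = -1839/(19 - 9) - 1268*1/1678 = -1839/10 - 634/839 = -1549261/8390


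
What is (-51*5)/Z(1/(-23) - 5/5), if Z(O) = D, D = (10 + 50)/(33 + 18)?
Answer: -867/4 ≈ -216.75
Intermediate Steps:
D = 20/17 (D = 60/51 = 60*(1/51) = 20/17 ≈ 1.1765)
Z(O) = 20/17
(-51*5)/Z(1/(-23) - 5/5) = (-51*5)/(20/17) = -255*17/20 = -867/4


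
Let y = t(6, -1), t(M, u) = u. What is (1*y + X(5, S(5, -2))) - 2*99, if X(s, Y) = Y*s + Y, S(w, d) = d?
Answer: -211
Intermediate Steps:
y = -1
X(s, Y) = Y + Y*s
(1*y + X(5, S(5, -2))) - 2*99 = (1*(-1) - 2*(1 + 5)) - 2*99 = (-1 - 2*6) - 198 = (-1 - 12) - 198 = -13 - 198 = -211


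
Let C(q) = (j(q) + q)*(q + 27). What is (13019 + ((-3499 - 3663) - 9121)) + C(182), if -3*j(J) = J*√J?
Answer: 34774 - 38038*√182/3 ≈ -1.3628e+5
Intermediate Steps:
j(J) = -J^(3/2)/3 (j(J) = -J*√J/3 = -J^(3/2)/3)
C(q) = (27 + q)*(q - q^(3/2)/3) (C(q) = (-q^(3/2)/3 + q)*(q + 27) = (q - q^(3/2)/3)*(27 + q) = (27 + q)*(q - q^(3/2)/3))
(13019 + ((-3499 - 3663) - 9121)) + C(182) = (13019 + ((-3499 - 3663) - 9121)) + (182² - 1638*√182 + 27*182 - 33124*√182/3) = (13019 + (-7162 - 9121)) + (33124 - 1638*√182 + 4914 - 33124*√182/3) = (13019 - 16283) + (33124 - 1638*√182 + 4914 - 33124*√182/3) = -3264 + (38038 - 38038*√182/3) = 34774 - 38038*√182/3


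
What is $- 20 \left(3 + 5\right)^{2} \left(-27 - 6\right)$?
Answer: $42240$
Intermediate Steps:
$- 20 \left(3 + 5\right)^{2} \left(-27 - 6\right) = - 20 \cdot 8^{2} \left(-27 - 6\right) = \left(-20\right) 64 \left(-33\right) = \left(-1280\right) \left(-33\right) = 42240$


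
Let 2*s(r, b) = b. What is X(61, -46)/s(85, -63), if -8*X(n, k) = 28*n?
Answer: 61/9 ≈ 6.7778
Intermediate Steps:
X(n, k) = -7*n/2
s(r, b) = b/2
X(61, -46)/s(85, -63) = (-7/2*61)/(((1/2)*(-63))) = -427/(2*(-63/2)) = -427/2*(-2/63) = 61/9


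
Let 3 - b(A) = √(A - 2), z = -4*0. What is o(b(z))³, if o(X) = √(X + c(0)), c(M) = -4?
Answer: (-1 - I*√2)^(3/2) ≈ -2.2579 + 0.31317*I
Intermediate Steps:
z = 0
b(A) = 3 - √(-2 + A) (b(A) = 3 - √(A - 2) = 3 - √(-2 + A))
o(X) = √(-4 + X) (o(X) = √(X - 4) = √(-4 + X))
o(b(z))³ = (√(-4 + (3 - √(-2 + 0))))³ = (√(-4 + (3 - √(-2))))³ = (√(-4 + (3 - I*√2)))³ = (√(-1 - I*√2))³ = (-1 - I*√2)^(3/2)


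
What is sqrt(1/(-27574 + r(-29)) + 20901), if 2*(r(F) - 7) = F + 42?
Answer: sqrt(63504023211299)/55121 ≈ 144.57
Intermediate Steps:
r(F) = 28 + F/2 (r(F) = 7 + (F + 42)/2 = 7 + (42 + F)/2 = 7 + (21 + F/2) = 28 + F/2)
sqrt(1/(-27574 + r(-29)) + 20901) = sqrt(1/(-27574 + (28 + (1/2)*(-29))) + 20901) = sqrt(1/(-27574 + (28 - 29/2)) + 20901) = sqrt(1/(-27574 + 27/2) + 20901) = sqrt(1/(-55121/2) + 20901) = sqrt(-2/55121 + 20901) = sqrt(1152084019/55121) = sqrt(63504023211299)/55121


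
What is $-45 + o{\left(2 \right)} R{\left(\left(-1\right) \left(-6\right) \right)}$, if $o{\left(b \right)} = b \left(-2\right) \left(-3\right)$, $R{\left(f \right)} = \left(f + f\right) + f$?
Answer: $171$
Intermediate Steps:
$R{\left(f \right)} = 3 f$ ($R{\left(f \right)} = 2 f + f = 3 f$)
$o{\left(b \right)} = 6 b$ ($o{\left(b \right)} = - 2 b \left(-3\right) = 6 b$)
$-45 + o{\left(2 \right)} R{\left(\left(-1\right) \left(-6\right) \right)} = -45 + 6 \cdot 2 \cdot 3 \left(\left(-1\right) \left(-6\right)\right) = -45 + 12 \cdot 3 \cdot 6 = -45 + 12 \cdot 18 = -45 + 216 = 171$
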